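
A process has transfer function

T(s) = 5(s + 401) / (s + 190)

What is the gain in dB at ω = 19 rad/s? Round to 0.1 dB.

20.4 dB

At s = jω = j19:
zero (s+401): 401 + j19 → |·| = √(401²+19²) = √161162 ≈ 401.45, ∠ = arctan(19/401) ≈ 2.71°
pole (s+190): 190 + j19 → |·| = √(190²+19²) = √36461 ≈ 190.95, ∠ = arctan(19/190) ≈ 5.71°
|T| = 5 · 401.45 / 190.95 ≈ 10.512
Gain = 20 log₁₀(10.512) ≈ 20.43 dB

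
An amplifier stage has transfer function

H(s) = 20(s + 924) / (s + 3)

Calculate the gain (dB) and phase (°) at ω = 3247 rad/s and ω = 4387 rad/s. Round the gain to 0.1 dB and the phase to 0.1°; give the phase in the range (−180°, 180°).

ω = 3247: 26.4 dB, -15.8°; ω = 4387: 26.2 dB, -11.9°

At s = jω = j3247:
zero (s+924): 924 + j3247 → |·| = √(924²+3247²) = √11396785 ≈ 3375.9, ∠ = arctan(3247/924) ≈ 74.12°
pole (s+3): 3 + j3247 → |·| = √(3²+3247²) = √10543018 ≈ 3247, ∠ = arctan(3247/3) ≈ 89.95°
|H| = 20 · 3375.9 / 3247 ≈ 20.794
Gain = 20 log₁₀(20.794) ≈ 26.36 dB
∠H = 74.12° − 89.95° = -15.83°

At s = jω = j4387:
zero (s+924): 924 + j4387 → |·| = √(924²+4387²) = √20099545 ≈ 4483.3, ∠ = arctan(4387/924) ≈ 78.11°
pole (s+3): 3 + j4387 → |·| = √(3²+4387²) = √19245778 ≈ 4387, ∠ = arctan(4387/3) ≈ 89.96°
|H| = 20 · 4483.3 / 4387 ≈ 20.439
Gain = 20 log₁₀(20.439) ≈ 26.21 dB
∠H = 78.11° − 89.96° = -11.85°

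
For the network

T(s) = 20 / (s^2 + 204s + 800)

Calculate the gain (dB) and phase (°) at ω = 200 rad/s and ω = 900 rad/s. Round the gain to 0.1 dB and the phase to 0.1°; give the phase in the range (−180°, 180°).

ω = 200: -69.0 dB, -133.9°; ω = 900: -92.4 dB, -167.2°

Substitute s = j200:
Numerator: 20 = 20 + j0
Denominator: (j200)^2 + 204(j200) + 800 = -39200 + j40800
|N| = √(20² + 0²) ≈ 20, ∠N ≈ 0.00°
|D| = √(39200² + 40800²) ≈ 56580, ∠D ≈ 133.85°
|T| = 20 / 56580 ≈ 0.00035348
Gain = 20 log₁₀(0.00035348) ≈ -69.03 dB
∠T = 0.00° − 133.85° = -133.85°

Substitute s = j900:
Numerator: 20 = 20 + j0
Denominator: (j900)^2 + 204(j900) + 800 = -809200 + j183600
|N| = √(20² + 0²) ≈ 20, ∠N ≈ 0.00°
|D| = √(809200² + 183600²) ≈ 8.2977e+05, ∠D ≈ 167.22°
|T| = 20 / 8.2977e+05 ≈ 2.4103e-05
Gain = 20 log₁₀(2.4103e-05) ≈ -92.36 dB
∠T = 0.00° − 167.22° = -167.22°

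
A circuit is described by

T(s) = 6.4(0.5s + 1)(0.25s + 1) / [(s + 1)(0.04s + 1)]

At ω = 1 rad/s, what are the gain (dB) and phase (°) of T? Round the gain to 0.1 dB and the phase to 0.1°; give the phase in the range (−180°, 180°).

At ω = 1 rad/s:
zero (1 + j1·0.5) = 1 + j0.5 → |·| ≈ 1.118, ∠ ≈ 26.57°
zero (1 + j1·0.25) = 1 + j0.25 → |·| ≈ 1.0308, ∠ ≈ 14.04°
pole (1 + j1·1) = 1 + j1 → |·| ≈ 1.4142, ∠ ≈ 45.00°
pole (1 + j1·0.04) = 1 + j0.04 → |·| ≈ 1.0008, ∠ ≈ 2.29°
|T| = 6.4 · 1.118 · 1.0308 / (1.4142 · 1.0008) ≈ 5.2112
Gain = 20 log₁₀(5.2112) ≈ 14.34 dB
∠T = (26.57° + 14.04°) − (45.00° + 2.29°) = -6.68°

14.3 dB, -6.7°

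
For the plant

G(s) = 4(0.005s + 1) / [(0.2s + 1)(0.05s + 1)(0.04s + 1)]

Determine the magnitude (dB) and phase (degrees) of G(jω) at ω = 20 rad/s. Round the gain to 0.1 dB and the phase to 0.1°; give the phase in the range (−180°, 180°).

At ω = 20 rad/s:
zero (1 + j20·0.005) = 1 + j0.1 → |·| ≈ 1.005, ∠ ≈ 5.71°
pole (1 + j20·0.2) = 1 + j4 → |·| ≈ 4.1231, ∠ ≈ 75.96°
pole (1 + j20·0.05) = 1 + j1 → |·| ≈ 1.4142, ∠ ≈ 45.00°
pole (1 + j20·0.04) = 1 + j0.8 → |·| ≈ 1.2806, ∠ ≈ 38.66°
|G| = 4 · 1.005 / (4.1231 · 1.4142 · 1.2806) ≈ 0.53837
Gain = 20 log₁₀(0.53837) ≈ -5.38 dB
∠G = (5.71°) − (75.96° + 45.00° + 38.66°) = -153.91°

-5.4 dB, -153.9°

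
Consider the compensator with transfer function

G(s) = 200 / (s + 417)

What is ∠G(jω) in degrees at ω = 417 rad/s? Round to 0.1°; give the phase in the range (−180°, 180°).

-45.0°

Substitute s = j417:
Numerator: 200 = 200 + j0
Denominator: (j417) + 417 = 417 + j417
|N| = √(200² + 0²) ≈ 200, ∠N ≈ 0.00°
|D| = √(417² + 417²) ≈ 589.73, ∠D ≈ 45.00°
∠G = 0.00° − 45.00° = -45.00°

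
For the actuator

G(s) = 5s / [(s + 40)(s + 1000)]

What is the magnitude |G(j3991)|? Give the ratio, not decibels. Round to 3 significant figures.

At s = jω = j3991:
zero at origin: s = j3991 → |·| = 3991, ∠ = 90.00°
pole (s+40): 40 + j3991 → |·| = √(40²+3991²) = √15929681 ≈ 3991.2, ∠ = arctan(3991/40) ≈ 89.43°
pole (s+1000): 1000 + j3991 → |·| = √(1000²+3991²) = √16928081 ≈ 4114.4, ∠ = arctan(3991/1000) ≈ 75.93°
|G| = 5 · 3991 / 1.6421e+07 ≈ 0.0012152

0.00122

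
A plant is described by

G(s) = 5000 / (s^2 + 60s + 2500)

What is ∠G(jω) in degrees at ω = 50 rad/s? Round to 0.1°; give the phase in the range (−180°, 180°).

-90.0°

At s = jω = j50:
quadratic: (j50)² + 60·j50 + 2500 = 0 + j3000 → |·| ≈ 3000, ∠ ≈ 90.00°
∠G = 0.00° − 90.00° = -90.00°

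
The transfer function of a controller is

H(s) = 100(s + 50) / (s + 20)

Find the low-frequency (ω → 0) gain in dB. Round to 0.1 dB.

H(0) = 100·50 / (20) = 250
20 log₁₀(250) ≈ 47.96 dB

48.0 dB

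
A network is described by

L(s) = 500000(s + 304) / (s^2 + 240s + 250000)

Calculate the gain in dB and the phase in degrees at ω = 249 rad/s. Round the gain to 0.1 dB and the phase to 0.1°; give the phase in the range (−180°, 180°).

60.0 dB, 21.7°

At s = jω = j249:
zero (s+304): 304 + j249 → |·| = √(304²+249²) = √154417 ≈ 392.96, ∠ = arctan(249/304) ≈ 39.32°
quadratic: (j249)² + 240·j249 + 250000 = 187999 + j59760 → |·| ≈ 1.9727e+05, ∠ ≈ 17.63°
|L| = 500000 · 392.96 / 1.9727e+05 ≈ 996
Gain = 20 log₁₀(996) ≈ 59.97 dB
∠L = 39.32° − 17.63° = 21.69°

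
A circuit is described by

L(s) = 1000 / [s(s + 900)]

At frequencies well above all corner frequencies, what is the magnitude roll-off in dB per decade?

-40 dB/decade

Each pole contributes −20 dB/decade at high frequency; each zero contributes +20 dB/decade.
Net: 0 zero(s) − 2 pole(s) → -40 dB/decade.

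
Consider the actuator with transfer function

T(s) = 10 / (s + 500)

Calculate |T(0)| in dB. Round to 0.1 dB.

-34.0 dB

T(0) = 10 / 500 = 0.02
20 log₁₀(0.02) ≈ -33.98 dB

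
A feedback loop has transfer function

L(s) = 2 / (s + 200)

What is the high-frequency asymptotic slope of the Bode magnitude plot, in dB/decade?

Each pole contributes −20 dB/decade at high frequency; each zero contributes +20 dB/decade.
Net: 0 zero(s) − 1 pole(s) → -20 dB/decade.

-20 dB/decade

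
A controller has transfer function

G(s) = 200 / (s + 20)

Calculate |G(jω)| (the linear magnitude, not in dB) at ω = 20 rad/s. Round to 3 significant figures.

7.07

Substitute s = j20:
Numerator: 200 = 200 + j0
Denominator: (j20) + 20 = 20 + j20
|N| = √(200² + 0²) ≈ 200, ∠N ≈ 0.00°
|D| = √(20² + 20²) ≈ 28.284, ∠D ≈ 45.00°
|G| = 200 / 28.284 ≈ 7.0711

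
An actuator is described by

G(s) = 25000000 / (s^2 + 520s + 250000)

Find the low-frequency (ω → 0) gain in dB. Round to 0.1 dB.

G(0) = 25000000 / 250000 = 100
20 log₁₀(100) ≈ 40.00 dB

40.0 dB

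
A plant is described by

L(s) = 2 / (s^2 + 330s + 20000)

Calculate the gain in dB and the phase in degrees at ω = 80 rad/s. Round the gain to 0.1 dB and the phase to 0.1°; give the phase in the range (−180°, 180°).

Substitute s = j80:
Numerator: 2 = 2 + j0
Denominator: (j80)^2 + 330(j80) + 20000 = 13600 + j26400
|N| = √(2² + 0²) ≈ 2, ∠N ≈ 0.00°
|D| = √(13600² + 26400²) ≈ 29697, ∠D ≈ 62.74°
|L| = 2 / 29697 ≈ 6.7347e-05
Gain = 20 log₁₀(6.7347e-05) ≈ -83.43 dB
∠L = 0.00° − 62.74° = -62.74°

-83.4 dB, -62.7°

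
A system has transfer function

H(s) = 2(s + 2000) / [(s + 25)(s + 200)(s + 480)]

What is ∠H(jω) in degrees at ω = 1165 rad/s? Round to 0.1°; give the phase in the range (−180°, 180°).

At s = jω = j1165:
zero (s+2000): 2000 + j1165 → |·| = √(2000²+1165²) = √5357225 ≈ 2314.6, ∠ = arctan(1165/2000) ≈ 30.22°
pole (s+25): 25 + j1165 → |·| = √(25²+1165²) = √1357850 ≈ 1165.3, ∠ = arctan(1165/25) ≈ 88.77°
pole (s+200): 200 + j1165 → |·| = √(200²+1165²) = √1397225 ≈ 1182, ∠ = arctan(1165/200) ≈ 80.26°
pole (s+480): 480 + j1165 → |·| = √(480²+1165²) = √1587625 ≈ 1260, ∠ = arctan(1165/480) ≈ 67.61°
∠H = 30.22° − 236.64° = -206.42° ≡ 153.58° (principal value)

153.6°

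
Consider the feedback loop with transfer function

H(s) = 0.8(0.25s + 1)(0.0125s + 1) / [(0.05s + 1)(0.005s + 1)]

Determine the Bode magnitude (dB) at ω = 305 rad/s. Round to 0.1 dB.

18.7 dB

At ω = 305 rad/s:
zero (1 + j305·0.25) = 1 + j76.25 → |·| ≈ 76.257, ∠ ≈ 89.25°
zero (1 + j305·0.0125) = 1 + j3.8125 → |·| ≈ 3.9415, ∠ ≈ 75.30°
pole (1 + j305·0.05) = 1 + j15.25 → |·| ≈ 15.283, ∠ ≈ 86.25°
pole (1 + j305·0.005) = 1 + j1.525 → |·| ≈ 1.8236, ∠ ≈ 56.75°
|H| = 0.8 · 76.257 · 3.9415 / (15.283 · 1.8236) ≈ 8.6277
Gain = 20 log₁₀(8.6277) ≈ 18.72 dB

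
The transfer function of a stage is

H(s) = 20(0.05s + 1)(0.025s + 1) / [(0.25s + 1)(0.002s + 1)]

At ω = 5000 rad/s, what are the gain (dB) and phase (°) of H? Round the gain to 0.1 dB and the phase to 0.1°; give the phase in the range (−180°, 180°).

At ω = 5000 rad/s:
zero (1 + j5000·0.05) = 1 + j250 → |·| ≈ 250, ∠ ≈ 89.77°
zero (1 + j5000·0.025) = 1 + j125 → |·| ≈ 125, ∠ ≈ 89.54°
pole (1 + j5000·0.25) = 1 + j1250 → |·| ≈ 1250, ∠ ≈ 89.95°
pole (1 + j5000·0.002) = 1 + j10 → |·| ≈ 10.05, ∠ ≈ 84.29°
|H| = 20 · 250 · 125 / (1250 · 10.05) ≈ 49.751
Gain = 20 log₁₀(49.751) ≈ 33.94 dB
∠H = (89.77° + 89.54°) − (89.95° + 84.29°) = 5.07°

33.9 dB, 5.1°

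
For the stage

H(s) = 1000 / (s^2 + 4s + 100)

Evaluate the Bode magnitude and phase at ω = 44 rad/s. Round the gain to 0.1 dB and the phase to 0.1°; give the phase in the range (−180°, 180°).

-5.3 dB, -174.5°

At s = jω = j44:
quadratic: (j44)² + 4·j44 + 100 = -1836 + j176 → |·| ≈ 1844.4, ∠ ≈ 174.52°
|H| = 1000 / 1844.4 ≈ 0.54218
Gain = 20 log₁₀(0.54218) ≈ -5.32 dB
∠H = 0.00° − 174.52° = -174.52°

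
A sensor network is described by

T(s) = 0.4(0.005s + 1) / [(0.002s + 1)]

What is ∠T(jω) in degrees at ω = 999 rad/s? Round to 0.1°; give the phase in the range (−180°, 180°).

15.3°

At ω = 999 rad/s:
zero (1 + j999·0.005) = 1 + j4.995 → |·| ≈ 5.0941, ∠ ≈ 78.68°
pole (1 + j999·0.002) = 1 + j1.998 → |·| ≈ 2.2343, ∠ ≈ 63.41°
∠T = (78.68°) − (63.41°) = 15.27°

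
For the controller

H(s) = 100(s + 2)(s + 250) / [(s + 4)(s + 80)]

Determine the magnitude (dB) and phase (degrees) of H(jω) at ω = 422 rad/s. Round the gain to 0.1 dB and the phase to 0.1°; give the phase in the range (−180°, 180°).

41.2 dB, -19.6°

At s = jω = j422:
zero (s+2): 2 + j422 → |·| = √(2²+422²) = √178088 ≈ 422, ∠ = arctan(422/2) ≈ 89.73°
zero (s+250): 250 + j422 → |·| = √(250²+422²) = √240584 ≈ 490.49, ∠ = arctan(422/250) ≈ 59.36°
pole (s+4): 4 + j422 → |·| = √(4²+422²) = √178100 ≈ 422.02, ∠ = arctan(422/4) ≈ 89.46°
pole (s+80): 80 + j422 → |·| = √(80²+422²) = √184484 ≈ 429.52, ∠ = arctan(422/80) ≈ 79.27°
|H| = 100 · 2.0699e+05 / 1.8127e+05 ≈ 114.19
Gain = 20 log₁₀(114.19) ≈ 41.15 dB
∠H = 149.09° − 168.73° = -19.64°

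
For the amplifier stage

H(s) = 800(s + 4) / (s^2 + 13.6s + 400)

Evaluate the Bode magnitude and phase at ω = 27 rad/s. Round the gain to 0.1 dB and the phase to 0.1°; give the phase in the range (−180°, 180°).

At s = jω = j27:
zero (s+4): 4 + j27 → |·| = √(4²+27²) = √745 ≈ 27.295, ∠ = arctan(27/4) ≈ 81.57°
quadratic: (j27)² + 13.6·j27 + 400 = -329 + j367.2 → |·| ≈ 493.03, ∠ ≈ 131.86°
|H| = 800 · 27.295 / 493.03 ≈ 44.289
Gain = 20 log₁₀(44.289) ≈ 32.93 dB
∠H = 81.57° − 131.86° = -50.29°

32.9 dB, -50.3°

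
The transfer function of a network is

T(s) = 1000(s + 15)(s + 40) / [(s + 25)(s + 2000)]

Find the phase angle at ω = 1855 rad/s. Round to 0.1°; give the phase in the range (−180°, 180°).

46.2°

At s = jω = j1855:
zero (s+15): 15 + j1855 → |·| = √(15²+1855²) = √3441250 ≈ 1855.1, ∠ = arctan(1855/15) ≈ 89.54°
zero (s+40): 40 + j1855 → |·| = √(40²+1855²) = √3442625 ≈ 1855.4, ∠ = arctan(1855/40) ≈ 88.76°
pole (s+25): 25 + j1855 → |·| = √(25²+1855²) = √3441650 ≈ 1855.2, ∠ = arctan(1855/25) ≈ 89.23°
pole (s+2000): 2000 + j1855 → |·| = √(2000²+1855²) = √7441025 ≈ 2727.8, ∠ = arctan(1855/2000) ≈ 42.85°
∠T = 178.30° − 132.08° = 46.22°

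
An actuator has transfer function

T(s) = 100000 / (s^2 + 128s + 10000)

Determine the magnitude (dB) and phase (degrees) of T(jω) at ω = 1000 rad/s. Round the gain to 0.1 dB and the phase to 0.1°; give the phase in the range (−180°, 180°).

-20.0 dB, -172.6°

At s = jω = j1000:
quadratic: (j1000)² + 128·j1000 + 10000 = -990000 + j128000 → |·| ≈ 9.9824e+05, ∠ ≈ 172.63°
|T| = 100000 / 9.9824e+05 ≈ 0.10018
Gain = 20 log₁₀(0.10018) ≈ -19.98 dB
∠T = 0.00° − 172.63° = -172.63°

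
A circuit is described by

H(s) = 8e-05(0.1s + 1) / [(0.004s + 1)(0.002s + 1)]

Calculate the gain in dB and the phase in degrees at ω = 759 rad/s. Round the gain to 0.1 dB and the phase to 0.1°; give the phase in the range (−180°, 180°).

-59.6 dB, -39.1°

At ω = 759 rad/s:
zero (1 + j759·0.1) = 1 + j75.9 → |·| ≈ 75.907, ∠ ≈ 89.25°
pole (1 + j759·0.004) = 1 + j3.036 → |·| ≈ 3.1965, ∠ ≈ 71.77°
pole (1 + j759·0.002) = 1 + j1.518 → |·| ≈ 1.8178, ∠ ≈ 56.62°
|H| = 8e-05 · 75.907 / (3.1965 · 1.8178) ≈ 0.0010451
Gain = 20 log₁₀(0.0010451) ≈ -59.62 dB
∠H = (89.25°) − (71.77° + 56.62°) = -39.14°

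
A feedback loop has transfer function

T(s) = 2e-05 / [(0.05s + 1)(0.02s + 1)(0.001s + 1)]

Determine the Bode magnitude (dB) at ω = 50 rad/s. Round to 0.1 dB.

-105.6 dB

At ω = 50 rad/s:
pole (1 + j50·0.05) = 1 + j2.5 → |·| ≈ 2.6926, ∠ ≈ 68.20°
pole (1 + j50·0.02) = 1 + j1 → |·| ≈ 1.4142, ∠ ≈ 45.00°
pole (1 + j50·0.001) = 1 + j0.05 → |·| ≈ 1.0012, ∠ ≈ 2.86°
|T| = 2e-05 · 1 / (2.6926 · 1.4142 · 1.0012) ≈ 5.246e-06
Gain = 20 log₁₀(5.246e-06) ≈ -105.60 dB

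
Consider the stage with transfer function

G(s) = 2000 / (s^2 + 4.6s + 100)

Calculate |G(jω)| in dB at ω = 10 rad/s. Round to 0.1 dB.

32.8 dB

At s = jω = j10:
quadratic: (j10)² + 4.6·j10 + 100 = 0 + j46 → |·| ≈ 46, ∠ ≈ 90.00°
|G| = 2000 / 46 ≈ 43.478
Gain = 20 log₁₀(43.478) ≈ 32.77 dB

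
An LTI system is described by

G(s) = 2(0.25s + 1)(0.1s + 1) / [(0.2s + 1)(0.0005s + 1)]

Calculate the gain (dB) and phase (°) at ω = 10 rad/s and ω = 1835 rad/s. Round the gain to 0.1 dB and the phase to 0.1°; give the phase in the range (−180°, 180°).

ω = 10: 10.6 dB, 49.5°; ω = 1835: 50.6 dB, 47.2°

At ω = 10 rad/s:
zero (1 + j10·0.25) = 1 + j2.5 → |·| ≈ 2.6926, ∠ ≈ 68.20°
zero (1 + j10·0.1) = 1 + j1 → |·| ≈ 1.4142, ∠ ≈ 45.00°
pole (1 + j10·0.2) = 1 + j2 → |·| ≈ 2.2361, ∠ ≈ 63.43°
pole (1 + j10·0.0005) = 1 + j0.005 → |·| ≈ 1, ∠ ≈ 0.29°
|G| = 2 · 2.6926 · 1.4142 / (2.2361 · 1) ≈ 3.4058
Gain = 20 log₁₀(3.4058) ≈ 10.64 dB
∠G = (68.20° + 45.00°) − (63.43° + 0.29°) = 49.48°

At ω = 1835 rad/s:
zero (1 + j1835·0.25) = 1 + j458.75 → |·| ≈ 458.75, ∠ ≈ 89.88°
zero (1 + j1835·0.1) = 1 + j183.5 → |·| ≈ 183.5, ∠ ≈ 89.69°
pole (1 + j1835·0.2) = 1 + j367 → |·| ≈ 367, ∠ ≈ 89.84°
pole (1 + j1835·0.0005) = 1 + j0.9175 → |·| ≈ 1.3571, ∠ ≈ 42.54°
|G| = 2 · 458.75 · 183.5 / (367 · 1.3571) ≈ 338.04
Gain = 20 log₁₀(338.04) ≈ 50.58 dB
∠G = (89.88° + 89.69°) − (89.84° + 42.54°) = 47.19°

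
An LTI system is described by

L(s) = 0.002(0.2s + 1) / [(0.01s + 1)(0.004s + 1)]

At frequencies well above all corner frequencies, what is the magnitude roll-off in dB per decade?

-20 dB/decade

Each pole contributes −20 dB/decade at high frequency; each zero contributes +20 dB/decade.
Net: 1 zero(s) − 2 pole(s) → -20 dB/decade.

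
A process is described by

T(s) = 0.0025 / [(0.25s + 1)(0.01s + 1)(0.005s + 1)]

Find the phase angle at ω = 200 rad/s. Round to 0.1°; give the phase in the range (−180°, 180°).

At ω = 200 rad/s:
pole (1 + j200·0.25) = 1 + j50 → |·| ≈ 50.01, ∠ ≈ 88.85°
pole (1 + j200·0.01) = 1 + j2 → |·| ≈ 2.2361, ∠ ≈ 63.43°
pole (1 + j200·0.005) = 1 + j1 → |·| ≈ 1.4142, ∠ ≈ 45.00°
∠T = (0°) − (88.85° + 63.43° + 45.00°) = -197.28° ≡ 162.72° (principal value)

162.7°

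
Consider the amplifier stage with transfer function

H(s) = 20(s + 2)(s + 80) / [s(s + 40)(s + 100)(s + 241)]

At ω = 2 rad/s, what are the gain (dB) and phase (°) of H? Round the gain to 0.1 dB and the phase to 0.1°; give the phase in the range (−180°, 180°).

At s = jω = j2:
zero (s+2): 2 + j2 → |·| = √(2²+2²) = √8 ≈ 2.8284, ∠ = arctan(2/2) ≈ 45.00°
zero (s+80): 80 + j2 → |·| = √(80²+2²) = √6404 ≈ 80.025, ∠ = arctan(2/80) ≈ 1.43°
pole (s+40): 40 + j2 → |·| = √(40²+2²) = √1604 ≈ 40.05, ∠ = arctan(2/40) ≈ 2.86°
pole (s+100): 100 + j2 → |·| = √(100²+2²) = √10004 ≈ 100.02, ∠ = arctan(2/100) ≈ 1.15°
pole (s+241): 241 + j2 → |·| = √(241²+2²) = √58085 ≈ 241.01, ∠ = arctan(2/241) ≈ 0.48°
pole at origin: |s| = 2, ∠ = 90.00° (in denominator)
|H| = 20 · 226.34 / 1.9309e+06 ≈ 0.0023444
Gain = 20 log₁₀(0.0023444) ≈ -52.60 dB
∠H = 46.43° − 94.49° = -48.06°

-52.6 dB, -48.1°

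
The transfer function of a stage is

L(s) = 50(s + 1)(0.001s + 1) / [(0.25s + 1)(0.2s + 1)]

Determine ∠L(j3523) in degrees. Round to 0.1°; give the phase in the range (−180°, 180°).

-15.7°

At ω = 3523 rad/s:
zero (1 + j3523·1) = 1 + j3523 → |·| ≈ 3523, ∠ ≈ 89.98°
zero (1 + j3523·0.001) = 1 + j3.523 → |·| ≈ 3.6622, ∠ ≈ 74.15°
pole (1 + j3523·0.25) = 1 + j880.75 → |·| ≈ 880.75, ∠ ≈ 89.93°
pole (1 + j3523·0.2) = 1 + j704.6 → |·| ≈ 704.6, ∠ ≈ 89.92°
∠L = (89.98° + 74.15°) − (89.93° + 89.92°) = -15.72°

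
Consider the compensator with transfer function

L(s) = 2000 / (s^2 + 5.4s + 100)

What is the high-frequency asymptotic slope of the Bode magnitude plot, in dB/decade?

-40 dB/decade

Each pole contributes −20 dB/decade at high frequency; each zero contributes +20 dB/decade.
Net: 0 zero(s) − 2 pole(s) → -40 dB/decade.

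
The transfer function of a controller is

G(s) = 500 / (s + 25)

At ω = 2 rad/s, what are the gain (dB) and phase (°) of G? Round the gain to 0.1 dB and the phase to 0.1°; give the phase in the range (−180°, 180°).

26.0 dB, -4.6°

Substitute s = j2:
Numerator: 500 = 500 + j0
Denominator: (j2) + 25 = 25 + j2
|N| = √(500² + 0²) ≈ 500, ∠N ≈ 0.00°
|D| = √(25² + 2²) ≈ 25.08, ∠D ≈ 4.57°
|G| = 500 / 25.08 ≈ 19.936
Gain = 20 log₁₀(19.936) ≈ 25.99 dB
∠G = 0.00° − 4.57° = -4.57°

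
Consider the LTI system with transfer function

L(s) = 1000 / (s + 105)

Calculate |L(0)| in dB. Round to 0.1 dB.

L(0) = 1000 / 105 ≈ 9.5238
20 log₁₀(9.5238) ≈ 19.58 dB

19.6 dB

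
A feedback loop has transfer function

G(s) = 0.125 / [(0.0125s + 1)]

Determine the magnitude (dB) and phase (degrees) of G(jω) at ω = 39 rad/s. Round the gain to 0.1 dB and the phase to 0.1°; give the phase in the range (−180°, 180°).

-19.0 dB, -26.0°

At ω = 39 rad/s:
pole (1 + j39·0.0125) = 1 + j0.4875 → |·| ≈ 1.1125, ∠ ≈ 25.99°
|G| = 0.125 · 1 / (1.1125) ≈ 0.11236
Gain = 20 log₁₀(0.11236) ≈ -18.99 dB
∠G = (0°) − (25.99°) = -25.99°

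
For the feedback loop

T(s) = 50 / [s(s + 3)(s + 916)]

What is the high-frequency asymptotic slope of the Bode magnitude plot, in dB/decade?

Each pole contributes −20 dB/decade at high frequency; each zero contributes +20 dB/decade.
Net: 0 zero(s) − 3 pole(s) → -60 dB/decade.

-60 dB/decade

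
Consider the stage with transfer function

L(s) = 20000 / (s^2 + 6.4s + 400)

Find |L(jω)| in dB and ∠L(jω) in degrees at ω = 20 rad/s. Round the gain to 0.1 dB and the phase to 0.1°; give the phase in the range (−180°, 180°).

43.9 dB, -90.0°

At s = jω = j20:
quadratic: (j20)² + 6.4·j20 + 400 = 0 + j128 → |·| ≈ 128, ∠ ≈ 90.00°
|L| = 20000 / 128 ≈ 156.25
Gain = 20 log₁₀(156.25) ≈ 43.88 dB
∠L = 0.00° − 90.00° = -90.00°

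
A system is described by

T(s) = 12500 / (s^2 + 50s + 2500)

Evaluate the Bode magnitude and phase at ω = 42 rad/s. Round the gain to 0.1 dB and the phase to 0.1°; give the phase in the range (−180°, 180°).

15.0 dB, -70.7°

At s = jω = j42:
quadratic: (j42)² + 50·j42 + 2500 = 736 + j2100 → |·| ≈ 2225.2, ∠ ≈ 70.69°
|T| = 12500 / 2225.2 ≈ 5.6175
Gain = 20 log₁₀(5.6175) ≈ 14.99 dB
∠T = 0.00° − 70.69° = -70.69°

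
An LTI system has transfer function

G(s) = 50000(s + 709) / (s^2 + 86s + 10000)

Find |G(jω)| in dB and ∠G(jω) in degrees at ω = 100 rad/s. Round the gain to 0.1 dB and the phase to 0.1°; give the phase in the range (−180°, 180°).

72.4 dB, -82.0°

At s = jω = j100:
zero (s+709): 709 + j100 → |·| = √(709²+100²) = √512681 ≈ 716.02, ∠ = arctan(100/709) ≈ 8.03°
quadratic: (j100)² + 86·j100 + 10000 = 0 + j8600 → |·| ≈ 8600, ∠ ≈ 90.00°
|G| = 50000 · 716.02 / 8600 ≈ 4162.9
Gain = 20 log₁₀(4162.9) ≈ 72.39 dB
∠G = 8.03° − 90.00° = -81.97°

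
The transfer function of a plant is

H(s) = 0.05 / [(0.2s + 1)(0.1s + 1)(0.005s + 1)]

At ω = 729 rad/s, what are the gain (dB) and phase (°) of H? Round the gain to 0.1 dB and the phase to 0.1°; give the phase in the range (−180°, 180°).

At ω = 729 rad/s:
pole (1 + j729·0.2) = 1 + j145.8 → |·| ≈ 145.8, ∠ ≈ 89.61°
pole (1 + j729·0.1) = 1 + j72.9 → |·| ≈ 72.907, ∠ ≈ 89.21°
pole (1 + j729·0.005) = 1 + j3.645 → |·| ≈ 3.7797, ∠ ≈ 74.66°
|H| = 0.05 · 1 / (145.8 · 72.907 · 3.7797) ≈ 1.2445e-06
Gain = 20 log₁₀(1.2445e-06) ≈ -118.10 dB
∠H = (0°) − (89.61° + 89.21° + 74.66°) = -253.48° ≡ 106.52° (principal value)

-118.1 dB, 106.5°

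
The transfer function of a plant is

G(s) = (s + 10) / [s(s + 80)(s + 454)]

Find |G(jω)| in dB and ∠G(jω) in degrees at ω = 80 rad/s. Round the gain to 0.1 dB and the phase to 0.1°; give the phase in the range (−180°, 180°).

At s = jω = j80:
zero (s+10): 10 + j80 → |·| = √(10²+80²) = √6500 ≈ 80.623, ∠ = arctan(80/10) ≈ 82.87°
pole (s+80): 80 + j80 → |·| = √(80²+80²) = √12800 ≈ 113.14, ∠ = arctan(80/80) ≈ 45.00°
pole (s+454): 454 + j80 → |·| = √(454²+80²) = √212516 ≈ 460.99, ∠ = arctan(80/454) ≈ 9.99°
pole at origin: |s| = 80, ∠ = 90.00° (in denominator)
|G| = 1 · 80.623 / 4.1725e+06 ≈ 1.9322e-05
Gain = 20 log₁₀(1.9322e-05) ≈ -94.28 dB
∠G = 82.87° − 144.99° = -62.12°

-94.3 dB, -62.1°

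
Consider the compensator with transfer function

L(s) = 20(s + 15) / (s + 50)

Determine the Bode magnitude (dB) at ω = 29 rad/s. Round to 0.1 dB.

At s = jω = j29:
zero (s+15): 15 + j29 → |·| = √(15²+29²) = √1066 ≈ 32.65, ∠ = arctan(29/15) ≈ 62.65°
pole (s+50): 50 + j29 → |·| = √(50²+29²) = √3341 ≈ 57.801, ∠ = arctan(29/50) ≈ 30.11°
|L| = 20 · 32.65 / 57.801 ≈ 11.297
Gain = 20 log₁₀(11.297) ≈ 21.06 dB

21.1 dB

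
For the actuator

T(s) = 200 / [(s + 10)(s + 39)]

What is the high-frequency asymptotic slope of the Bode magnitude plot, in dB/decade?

-40 dB/decade

Each pole contributes −20 dB/decade at high frequency; each zero contributes +20 dB/decade.
Net: 0 zero(s) − 2 pole(s) → -40 dB/decade.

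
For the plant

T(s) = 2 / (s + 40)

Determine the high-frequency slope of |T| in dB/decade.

Each pole contributes −20 dB/decade at high frequency; each zero contributes +20 dB/decade.
Net: 0 zero(s) − 1 pole(s) → -20 dB/decade.

-20 dB/decade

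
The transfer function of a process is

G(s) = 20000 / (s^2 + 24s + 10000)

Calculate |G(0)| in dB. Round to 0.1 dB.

G(0) = 20000 / 10000 = 2
20 log₁₀(2) ≈ 6.02 dB

6.0 dB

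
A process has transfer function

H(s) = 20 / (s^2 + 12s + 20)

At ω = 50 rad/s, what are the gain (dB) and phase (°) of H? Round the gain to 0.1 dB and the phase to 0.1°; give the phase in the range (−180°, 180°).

Substitute s = j50:
Numerator: 20 = 20 + j0
Denominator: (j50)^2 + 12(j50) + 20 = -2480 + j600
|N| = √(20² + 0²) ≈ 20, ∠N ≈ 0.00°
|D| = √(2480² + 600²) ≈ 2551.5, ∠D ≈ 166.40°
|H| = 20 / 2551.5 ≈ 0.0078385
Gain = 20 log₁₀(0.0078385) ≈ -42.12 dB
∠H = 0.00° − 166.40° = -166.40°

-42.1 dB, -166.4°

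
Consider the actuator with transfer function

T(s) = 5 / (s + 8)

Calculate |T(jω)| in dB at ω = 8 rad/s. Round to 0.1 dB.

Substitute s = j8:
Numerator: 5 = 5 + j0
Denominator: (j8) + 8 = 8 + j8
|N| = √(5² + 0²) ≈ 5, ∠N ≈ 0.00°
|D| = √(8² + 8²) ≈ 11.314, ∠D ≈ 45.00°
|T| = 5 / 11.314 ≈ 0.44193
Gain = 20 log₁₀(0.44193) ≈ -7.09 dB

-7.1 dB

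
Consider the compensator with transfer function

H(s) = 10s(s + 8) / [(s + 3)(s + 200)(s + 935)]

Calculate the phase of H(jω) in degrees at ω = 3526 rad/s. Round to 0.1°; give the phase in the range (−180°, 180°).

At s = jω = j3526:
zero (s+8): 8 + j3526 → |·| = √(8²+3526²) = √12432740 ≈ 3526, ∠ = arctan(3526/8) ≈ 89.87°
zero at origin: s = j3526 → |·| = 3526, ∠ = 90.00°
pole (s+3): 3 + j3526 → |·| = √(3²+3526²) = √12432685 ≈ 3526, ∠ = arctan(3526/3) ≈ 89.95°
pole (s+200): 200 + j3526 → |·| = √(200²+3526²) = √12472676 ≈ 3531.7, ∠ = arctan(3526/200) ≈ 86.75°
pole (s+935): 935 + j3526 → |·| = √(935²+3526²) = √13306901 ≈ 3647.9, ∠ = arctan(3526/935) ≈ 75.15°
∠H = 179.87° − 251.85° = -71.98°

-72.0°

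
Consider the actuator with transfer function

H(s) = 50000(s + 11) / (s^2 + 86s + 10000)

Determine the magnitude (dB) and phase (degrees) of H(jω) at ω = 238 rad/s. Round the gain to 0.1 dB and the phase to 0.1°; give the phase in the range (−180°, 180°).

At s = jω = j238:
zero (s+11): 11 + j238 → |·| = √(11²+238²) = √56765 ≈ 238.25, ∠ = arctan(238/11) ≈ 87.35°
quadratic: (j238)² + 86·j238 + 10000 = -46644 + j20468 → |·| ≈ 50937, ∠ ≈ 156.31°
|H| = 50000 · 238.25 / 50937 ≈ 233.87
Gain = 20 log₁₀(233.87) ≈ 47.38 dB
∠H = 87.35° − 156.31° = -68.96°

47.4 dB, -69.0°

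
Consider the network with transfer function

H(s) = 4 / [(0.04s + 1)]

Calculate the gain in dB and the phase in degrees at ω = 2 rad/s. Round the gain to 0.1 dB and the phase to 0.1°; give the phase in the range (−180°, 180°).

At ω = 2 rad/s:
pole (1 + j2·0.04) = 1 + j0.08 → |·| ≈ 1.0032, ∠ ≈ 4.57°
|H| = 4 · 1 / (1.0032) ≈ 3.9872
Gain = 20 log₁₀(3.9872) ≈ 12.01 dB
∠H = (0°) − (4.57°) = -4.57°

12.0 dB, -4.6°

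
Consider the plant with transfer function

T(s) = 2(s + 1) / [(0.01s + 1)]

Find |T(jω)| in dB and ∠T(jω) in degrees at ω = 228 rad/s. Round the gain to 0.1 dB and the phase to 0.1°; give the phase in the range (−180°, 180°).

45.3 dB, 23.4°

At ω = 228 rad/s:
zero (1 + j228·1) = 1 + j228 → |·| ≈ 228, ∠ ≈ 89.75°
pole (1 + j228·0.01) = 1 + j2.28 → |·| ≈ 2.4897, ∠ ≈ 66.32°
|T| = 2 · 228 / (2.4897) ≈ 183.15
Gain = 20 log₁₀(183.15) ≈ 45.26 dB
∠T = (89.75°) − (66.32°) = 23.43°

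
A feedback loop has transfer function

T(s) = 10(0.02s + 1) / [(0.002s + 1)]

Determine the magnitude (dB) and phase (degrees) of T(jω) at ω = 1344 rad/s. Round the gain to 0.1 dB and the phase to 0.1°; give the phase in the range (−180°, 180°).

39.4 dB, 18.3°

At ω = 1344 rad/s:
zero (1 + j1344·0.02) = 1 + j26.88 → |·| ≈ 26.899, ∠ ≈ 87.87°
pole (1 + j1344·0.002) = 1 + j2.688 → |·| ≈ 2.868, ∠ ≈ 69.59°
|T| = 10 · 26.899 / (2.868) ≈ 93.79
Gain = 20 log₁₀(93.79) ≈ 39.44 dB
∠T = (87.87°) − (69.59°) = 18.28°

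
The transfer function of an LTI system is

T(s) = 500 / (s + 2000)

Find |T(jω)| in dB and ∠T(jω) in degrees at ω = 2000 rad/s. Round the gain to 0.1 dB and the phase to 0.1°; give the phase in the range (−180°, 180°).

At s = jω = j2000:
pole (s+2000): 2000 + j2000 → |·| = √(2000²+2000²) = √8000000 ≈ 2828.4, ∠ = arctan(2000/2000) ≈ 45.00°
|T| = 500 / 2828.4 ≈ 0.17678
Gain = 20 log₁₀(0.17678) ≈ -15.05 dB
∠T = 0.00° − 45.00° = -45.00°

-15.1 dB, -45.0°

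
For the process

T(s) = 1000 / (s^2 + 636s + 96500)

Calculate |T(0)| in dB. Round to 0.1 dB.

T(0) = 1000 / 96500 ≈ 0.010363
20 log₁₀(0.010363) ≈ -39.69 dB

-39.7 dB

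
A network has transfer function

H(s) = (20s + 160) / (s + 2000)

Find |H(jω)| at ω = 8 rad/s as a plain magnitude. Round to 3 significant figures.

Substitute s = j8:
Numerator: 20(j8) + 160 = 160 + j160
Denominator: (j8) + 2000 = 2000 + j8
|N| = √(160² + 160²) ≈ 226.27, ∠N ≈ 45.00°
|D| = √(2000² + 8²) ≈ 2000, ∠D ≈ 0.23°
|H| = 226.27 / 2000 ≈ 0.11313

0.113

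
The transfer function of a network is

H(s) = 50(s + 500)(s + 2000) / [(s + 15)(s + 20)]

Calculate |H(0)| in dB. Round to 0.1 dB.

H(0) = 50·500·2000 / (15·20) ≈ 1.6667e+05
20 log₁₀(1.6667e+05) ≈ 104.44 dB

104.4 dB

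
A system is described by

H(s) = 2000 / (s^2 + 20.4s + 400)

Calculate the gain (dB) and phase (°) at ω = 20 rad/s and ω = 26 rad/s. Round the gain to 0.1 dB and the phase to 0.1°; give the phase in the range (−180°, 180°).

At s = jω = j20:
quadratic: (j20)² + 20.4·j20 + 400 = 0 + j408 → |·| ≈ 408, ∠ ≈ 90.00°
|H| = 2000 / 408 ≈ 4.902
Gain = 20 log₁₀(4.902) ≈ 13.81 dB
∠H = 0.00° − 90.00° = -90.00°

At s = jω = j26:
quadratic: (j26)² + 20.4·j26 + 400 = -276 + j530.4 → |·| ≈ 597.91, ∠ ≈ 117.49°
|H| = 2000 / 597.91 ≈ 3.345
Gain = 20 log₁₀(3.345) ≈ 10.49 dB
∠H = 0.00° − 117.49° = -117.49°

ω = 20: 13.8 dB, -90.0°; ω = 26: 10.5 dB, -117.5°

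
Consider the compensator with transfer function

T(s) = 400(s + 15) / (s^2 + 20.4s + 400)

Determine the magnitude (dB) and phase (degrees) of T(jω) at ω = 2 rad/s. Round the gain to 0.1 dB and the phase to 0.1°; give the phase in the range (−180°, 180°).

23.6 dB, 1.7°

At s = jω = j2:
zero (s+15): 15 + j2 → |·| = √(15²+2²) = √229 ≈ 15.133, ∠ = arctan(2/15) ≈ 7.59°
quadratic: (j2)² + 20.4·j2 + 400 = 396 + j40.8 → |·| ≈ 398.1, ∠ ≈ 5.88°
|T| = 400 · 15.133 / 398.1 ≈ 15.205
Gain = 20 log₁₀(15.205) ≈ 23.64 dB
∠T = 7.59° − 5.88° = 1.71°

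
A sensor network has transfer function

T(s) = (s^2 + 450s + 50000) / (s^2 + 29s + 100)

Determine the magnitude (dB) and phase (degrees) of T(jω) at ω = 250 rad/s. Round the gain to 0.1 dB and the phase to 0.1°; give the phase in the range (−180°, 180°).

Substitute s = j250:
Numerator: (j250)^2 + 450(j250) + 50000 = -12500 + j112500
Denominator: (j250)^2 + 29(j250) + 100 = -62400 + j7250
|N| = √(12500² + 112500²) ≈ 1.1319e+05, ∠N ≈ 96.34°
|D| = √(62400² + 7250²) ≈ 62820, ∠D ≈ 173.37°
|T| = 1.1319e+05 / 62820 ≈ 1.8018
Gain = 20 log₁₀(1.8018) ≈ 5.11 dB
∠T = 96.34° − 173.37° = -77.03°

5.1 dB, -77.0°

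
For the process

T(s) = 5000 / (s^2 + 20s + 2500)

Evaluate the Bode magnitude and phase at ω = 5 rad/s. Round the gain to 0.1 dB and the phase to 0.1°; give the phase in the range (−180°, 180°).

6.1 dB, -2.3°

At s = jω = j5:
quadratic: (j5)² + 20·j5 + 2500 = 2475 + j100 → |·| ≈ 2477, ∠ ≈ 2.31°
|T| = 5000 / 2477 ≈ 2.0186
Gain = 20 log₁₀(2.0186) ≈ 6.10 dB
∠T = 0.00° − 2.31° = -2.31°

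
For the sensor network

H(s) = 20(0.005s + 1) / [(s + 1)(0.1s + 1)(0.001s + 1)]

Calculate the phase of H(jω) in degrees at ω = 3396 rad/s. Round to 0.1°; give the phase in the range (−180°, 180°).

At ω = 3396 rad/s:
zero (1 + j3396·0.005) = 1 + j16.98 → |·| ≈ 17.009, ∠ ≈ 86.63°
pole (1 + j3396·1) = 1 + j3396 → |·| ≈ 3396, ∠ ≈ 89.98°
pole (1 + j3396·0.1) = 1 + j339.6 → |·| ≈ 339.6, ∠ ≈ 89.83°
pole (1 + j3396·0.001) = 1 + j3.396 → |·| ≈ 3.5402, ∠ ≈ 73.59°
∠H = (86.63°) − (89.98° + 89.83° + 73.59°) = -166.77°

-166.8°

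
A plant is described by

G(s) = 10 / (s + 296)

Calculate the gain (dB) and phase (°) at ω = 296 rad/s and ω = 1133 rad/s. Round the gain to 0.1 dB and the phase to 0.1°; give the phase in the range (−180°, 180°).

Substitute s = j296:
Numerator: 10 = 10 + j0
Denominator: (j296) + 296 = 296 + j296
|N| = √(10² + 0²) ≈ 10, ∠N ≈ 0.00°
|D| = √(296² + 296²) ≈ 418.61, ∠D ≈ 45.00°
|G| = 10 / 418.61 ≈ 0.023889
Gain = 20 log₁₀(0.023889) ≈ -32.44 dB
∠G = 0.00° − 45.00° = -45.00°

Substitute s = j1133:
Numerator: 10 = 10 + j0
Denominator: (j1133) + 296 = 296 + j1133
|N| = √(10² + 0²) ≈ 10, ∠N ≈ 0.00°
|D| = √(296² + 1133²) ≈ 1171, ∠D ≈ 75.36°
|G| = 10 / 1171 ≈ 0.0085397
Gain = 20 log₁₀(0.0085397) ≈ -41.37 dB
∠G = 0.00° − 75.36° = -75.36°

ω = 296: -32.4 dB, -45.0°; ω = 1133: -41.4 dB, -75.4°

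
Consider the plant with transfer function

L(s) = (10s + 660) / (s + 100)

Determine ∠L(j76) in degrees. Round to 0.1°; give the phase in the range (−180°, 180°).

Substitute s = j76:
Numerator: 10(j76) + 660 = 660 + j760
Denominator: (j76) + 100 = 100 + j76
|N| = √(660² + 760²) ≈ 1006.6, ∠N ≈ 49.03°
|D| = √(100² + 76²) ≈ 125.6, ∠D ≈ 37.23°
∠L = 49.03° − 37.23° = 11.80°

11.8°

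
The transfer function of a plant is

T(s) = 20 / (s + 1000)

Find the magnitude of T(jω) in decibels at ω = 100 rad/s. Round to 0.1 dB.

Substitute s = j100:
Numerator: 20 = 20 + j0
Denominator: (j100) + 1000 = 1000 + j100
|N| = √(20² + 0²) ≈ 20, ∠N ≈ 0.00°
|D| = √(1000² + 100²) ≈ 1005, ∠D ≈ 5.71°
|T| = 20 / 1005 ≈ 0.0199
Gain = 20 log₁₀(0.0199) ≈ -34.02 dB

-34.0 dB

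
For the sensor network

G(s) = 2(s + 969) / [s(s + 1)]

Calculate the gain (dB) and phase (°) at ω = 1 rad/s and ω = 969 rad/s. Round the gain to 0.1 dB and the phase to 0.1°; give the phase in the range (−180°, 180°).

At s = jω = j1:
zero (s+969): 969 + j1 → |·| = √(969²+1²) = √938962 ≈ 969, ∠ = arctan(1/969) ≈ 0.06°
pole (s+1): 1 + j1 → |·| = √(1²+1²) = √2 ≈ 1.4142, ∠ = arctan(1/1) ≈ 45.00°
pole at origin: |s| = 1, ∠ = 90.00° (in denominator)
|G| = 2 · 969 / 1.4142 ≈ 1370.4
Gain = 20 log₁₀(1370.4) ≈ 62.74 dB
∠G = 0.06° − 135.00° = -134.94°

At s = jω = j969:
zero (s+969): 969 + j969 → |·| = √(969²+969²) = √1877922 ≈ 1370.4, ∠ = arctan(969/969) ≈ 45.00°
pole (s+1): 1 + j969 → |·| = √(1²+969²) = √938962 ≈ 969, ∠ = arctan(969/1) ≈ 89.94°
pole at origin: |s| = 969, ∠ = 90.00° (in denominator)
|G| = 2 · 1370.4 / 9.3896e+05 ≈ 0.002919
Gain = 20 log₁₀(0.002919) ≈ -50.70 dB
∠G = 45.00° − 179.94° = -134.94°

ω = 1: 62.7 dB, -134.9°; ω = 969: -50.7 dB, -134.9°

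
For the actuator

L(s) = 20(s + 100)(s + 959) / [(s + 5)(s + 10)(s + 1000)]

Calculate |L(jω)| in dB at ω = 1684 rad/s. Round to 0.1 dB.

-38.6 dB

At s = jω = j1684:
zero (s+100): 100 + j1684 → |·| = √(100²+1684²) = √2845856 ≈ 1687, ∠ = arctan(1684/100) ≈ 86.60°
zero (s+959): 959 + j1684 → |·| = √(959²+1684²) = √3755537 ≈ 1937.9, ∠ = arctan(1684/959) ≈ 60.34°
pole (s+5): 5 + j1684 → |·| = √(5²+1684²) = √2835881 ≈ 1684, ∠ = arctan(1684/5) ≈ 89.83°
pole (s+10): 10 + j1684 → |·| = √(10²+1684²) = √2835956 ≈ 1684, ∠ = arctan(1684/10) ≈ 89.66°
pole (s+1000): 1000 + j1684 → |·| = √(1000²+1684²) = √3835856 ≈ 1958.5, ∠ = arctan(1684/1000) ≈ 59.30°
|L| = 20 · 3.2692e+06 / 5.554e+09 ≈ 0.011772
Gain = 20 log₁₀(0.011772) ≈ -38.58 dB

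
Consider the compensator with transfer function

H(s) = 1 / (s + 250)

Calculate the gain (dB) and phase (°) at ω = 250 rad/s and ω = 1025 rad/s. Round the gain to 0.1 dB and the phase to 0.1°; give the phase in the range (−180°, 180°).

Substitute s = j250:
Numerator: 1 = 1 + j0
Denominator: (j250) + 250 = 250 + j250
|N| = √(1² + 0²) ≈ 1, ∠N ≈ 0.00°
|D| = √(250² + 250²) ≈ 353.55, ∠D ≈ 45.00°
|H| = 1 / 353.55 ≈ 0.0028285
Gain = 20 log₁₀(0.0028285) ≈ -50.97 dB
∠H = 0.00° − 45.00° = -45.00°

Substitute s = j1025:
Numerator: 1 = 1 + j0
Denominator: (j1025) + 250 = 250 + j1025
|N| = √(1² + 0²) ≈ 1, ∠N ≈ 0.00°
|D| = √(250² + 1025²) ≈ 1055, ∠D ≈ 76.29°
|H| = 1 / 1055 ≈ 0.00094787
Gain = 20 log₁₀(0.00094787) ≈ -60.47 dB
∠H = 0.00° − 76.29° = -76.29°

ω = 250: -51.0 dB, -45.0°; ω = 1025: -60.5 dB, -76.3°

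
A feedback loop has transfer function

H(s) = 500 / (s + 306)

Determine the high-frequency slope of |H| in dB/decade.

-20 dB/decade

Each pole contributes −20 dB/decade at high frequency; each zero contributes +20 dB/decade.
Net: 0 zero(s) − 1 pole(s) → -20 dB/decade.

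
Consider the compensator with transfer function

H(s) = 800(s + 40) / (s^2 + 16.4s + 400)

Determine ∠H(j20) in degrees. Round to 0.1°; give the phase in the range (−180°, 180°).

-63.4°

At s = jω = j20:
zero (s+40): 40 + j20 → |·| = √(40²+20²) = √2000 ≈ 44.721, ∠ = arctan(20/40) ≈ 26.57°
quadratic: (j20)² + 16.4·j20 + 400 = 0 + j328 → |·| ≈ 328, ∠ ≈ 90.00°
∠H = 26.57° − 90.00° = -63.43°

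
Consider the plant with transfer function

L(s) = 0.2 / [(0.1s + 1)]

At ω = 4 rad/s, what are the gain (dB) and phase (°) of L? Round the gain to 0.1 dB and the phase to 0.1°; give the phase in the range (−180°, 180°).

At ω = 4 rad/s:
pole (1 + j4·0.1) = 1 + j0.4 → |·| ≈ 1.077, ∠ ≈ 21.80°
|L| = 0.2 · 1 / (1.077) ≈ 0.1857
Gain = 20 log₁₀(0.1857) ≈ -14.62 dB
∠L = (0°) − (21.80°) = -21.80°

-14.6 dB, -21.8°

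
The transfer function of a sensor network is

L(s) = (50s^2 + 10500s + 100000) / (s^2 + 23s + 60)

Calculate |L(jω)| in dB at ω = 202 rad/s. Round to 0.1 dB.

36.9 dB

Substitute s = j202:
Numerator: 50(j202)^2 + 10500(j202) + 100000 = -1940200 + j2121000
Denominator: (j202)^2 + 23(j202) + 60 = -40744 + j4646
|N| = √(1940200² + 2121000²) ≈ 2.8745e+06, ∠N ≈ 132.45°
|D| = √(40744² + 4646²) ≈ 41008, ∠D ≈ 173.49°
|L| = 2.8745e+06 / 41008 ≈ 70.096
Gain = 20 log₁₀(70.096) ≈ 36.91 dB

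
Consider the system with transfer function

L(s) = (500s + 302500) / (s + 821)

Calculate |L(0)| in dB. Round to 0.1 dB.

51.3 dB

L(0) = 302500 / 821 ≈ 368.45
20 log₁₀(368.45) ≈ 51.33 dB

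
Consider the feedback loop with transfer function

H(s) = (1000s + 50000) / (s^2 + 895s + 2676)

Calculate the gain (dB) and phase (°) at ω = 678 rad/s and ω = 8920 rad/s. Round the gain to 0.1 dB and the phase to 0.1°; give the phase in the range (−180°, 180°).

ω = 678: -1.0 dB, -41.2°; ω = 8920: -19.1 dB, -84.6°

Substitute s = j678:
Numerator: 1000(j678) + 50000 = 50000 + j678000
Denominator: (j678)^2 + 895(j678) + 2676 = -457008 + j606810
|N| = √(50000² + 678000²) ≈ 6.7984e+05, ∠N ≈ 85.78°
|D| = √(457008² + 606810²) ≈ 7.5965e+05, ∠D ≈ 126.98°
|H| = 6.7984e+05 / 7.5965e+05 ≈ 0.89494
Gain = 20 log₁₀(0.89494) ≈ -0.96 dB
∠H = 85.78° − 126.98° = -41.20°

Substitute s = j8920:
Numerator: 1000(j8920) + 50000 = 50000 + j8920000
Denominator: (j8920)^2 + 895(j8920) + 2676 = -79563724 + j7983400
|N| = √(50000² + 8920000²) ≈ 8.9201e+06, ∠N ≈ 89.68°
|D| = √(79563724² + 7983400²) ≈ 7.9963e+07, ∠D ≈ 174.27°
|H| = 8.9201e+06 / 7.9963e+07 ≈ 0.11155
Gain = 20 log₁₀(0.11155) ≈ -19.05 dB
∠H = 89.68° − 174.27° = -84.59°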